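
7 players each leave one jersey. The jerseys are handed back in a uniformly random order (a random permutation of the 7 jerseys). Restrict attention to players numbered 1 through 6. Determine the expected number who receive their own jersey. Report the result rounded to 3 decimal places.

Let Xᵢ = 1 if person i gets their own jersey. For each i, P(Xᵢ=1) = 1/7.
By linearity of expectation, E[X₁+…+X_6] = 6·(1/7) = 6/7.
≈ 0.857

0.857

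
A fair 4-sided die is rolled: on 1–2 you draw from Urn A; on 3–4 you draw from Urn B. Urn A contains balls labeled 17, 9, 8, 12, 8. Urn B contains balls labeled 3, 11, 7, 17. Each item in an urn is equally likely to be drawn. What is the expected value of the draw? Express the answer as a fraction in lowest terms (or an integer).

E[X | Urn A] = (17 + 9 + 8 + 12 + 8)/5 = 54/5
E[X | Urn B] = (3 + 11 + 7 + 17)/4 = 19/2
E[X] = (1/2)·54/5 + (1/2)·19/2 = 203/20

203/20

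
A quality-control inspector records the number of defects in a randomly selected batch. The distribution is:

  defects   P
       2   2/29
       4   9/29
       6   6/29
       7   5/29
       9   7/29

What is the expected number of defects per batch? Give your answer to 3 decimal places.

E[X] = (2/29)·2 + (9/29)·4 + (6/29)·6 + (5/29)·7 + (7/29)·9
     = 6 ≈ 6.000

6.000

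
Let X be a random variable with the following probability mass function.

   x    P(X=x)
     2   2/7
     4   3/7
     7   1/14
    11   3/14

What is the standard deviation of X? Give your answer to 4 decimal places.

3.3135

E[X] = 36/7, E[X²] = 262/7
Var(X) = E[X²] − (E[X])² = 262/7 − 1296/49 = 538/49
SD(X) = √(538/49) ≈ 3.3135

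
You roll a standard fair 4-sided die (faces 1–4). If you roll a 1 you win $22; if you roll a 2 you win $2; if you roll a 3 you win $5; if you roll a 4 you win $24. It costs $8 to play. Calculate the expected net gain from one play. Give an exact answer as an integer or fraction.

E[payout] = (1/4)·2 + (1/4)·5 + (1/4)·22 + (1/4)·24 = 53/4
Expected profit = 53/4 − 8 = 21/4

21/4 dollars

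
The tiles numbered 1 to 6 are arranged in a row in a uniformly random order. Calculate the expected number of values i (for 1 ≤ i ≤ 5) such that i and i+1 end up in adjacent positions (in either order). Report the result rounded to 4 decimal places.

1.6667

For each i ∈ {1,…,5}, let Xᵢ = 1 if i and i+1 are adjacent. P(Xᵢ=1) = 2·(6−1)!/6! = 2/6.
By linearity, E[ΣXᵢ] = (5)·(2/6) = 5/3.
≈ 1.6667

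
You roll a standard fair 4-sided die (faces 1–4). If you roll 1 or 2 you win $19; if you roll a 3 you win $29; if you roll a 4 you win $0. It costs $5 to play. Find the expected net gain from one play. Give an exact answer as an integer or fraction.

47/4 dollars

E[payout] = (1/4)·0 + (1/2)·19 + (1/4)·29 = 67/4
Expected profit = 67/4 − 5 = 47/4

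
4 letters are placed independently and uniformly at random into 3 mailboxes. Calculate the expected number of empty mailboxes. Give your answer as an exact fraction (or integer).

Let Xⱼ=1 if mailbox j is empty. P(Xⱼ=1) = ((3-1)/3)^4 = 16/81.
By linearity, E[#empty] = 3·16/81 = 16/27.

16/27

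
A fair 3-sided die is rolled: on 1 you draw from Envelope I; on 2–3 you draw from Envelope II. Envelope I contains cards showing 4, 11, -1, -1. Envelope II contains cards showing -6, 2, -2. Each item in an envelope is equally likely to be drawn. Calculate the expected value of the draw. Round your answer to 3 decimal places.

-0.250

E[X | Envelope I] = (4 + 11 − 1 − 1)/4 = 13/4
E[X | Envelope II] = (-6 + 2 − 2)/3 = -2
E[X] = (1/3)·13/4 + (2/3)·(-2) = -1/4 ≈ -0.250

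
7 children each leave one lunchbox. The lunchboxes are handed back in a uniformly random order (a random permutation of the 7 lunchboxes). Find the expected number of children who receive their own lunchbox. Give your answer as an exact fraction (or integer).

1

Let Xᵢ = 1 if person i gets their own lunchbox. For each i, P(Xᵢ=1) = 1/7.
By linearity of expectation, E[X₁+…+X_7] = 7·(1/7) = 1.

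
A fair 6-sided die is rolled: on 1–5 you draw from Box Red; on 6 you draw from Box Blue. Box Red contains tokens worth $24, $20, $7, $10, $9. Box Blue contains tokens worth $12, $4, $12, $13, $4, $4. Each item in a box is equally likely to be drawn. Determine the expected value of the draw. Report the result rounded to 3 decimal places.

$13.028

E[X | Box Red] = (24 + 20 + 7 + 10 + 9)/5 = 14
E[X | Box Blue] = (12 + 4 + 12 + 13 + 4 + 4)/6 = 49/6
E[X] = (5/6)·14 + (1/6)·49/6 = 469/36 ≈ 13.028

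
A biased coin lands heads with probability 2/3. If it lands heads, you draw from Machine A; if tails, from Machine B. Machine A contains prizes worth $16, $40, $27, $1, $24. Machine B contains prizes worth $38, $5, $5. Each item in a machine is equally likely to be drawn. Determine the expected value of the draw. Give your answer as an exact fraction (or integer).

296/15 dollars

E[X | Machine A] = (16 + 40 + 27 + 1 + 24)/5 = 108/5
E[X | Machine B] = (38 + 5 + 5)/3 = 16
E[X] = (2/3)·108/5 + (1/3)·16 = 296/15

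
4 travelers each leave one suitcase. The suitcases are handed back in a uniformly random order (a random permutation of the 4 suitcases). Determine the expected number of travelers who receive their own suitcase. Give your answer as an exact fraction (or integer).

1

Let Xᵢ = 1 if person i gets their own suitcase. For each i, P(Xᵢ=1) = 1/4.
By linearity of expectation, E[X₁+…+X_4] = 4·(1/4) = 1.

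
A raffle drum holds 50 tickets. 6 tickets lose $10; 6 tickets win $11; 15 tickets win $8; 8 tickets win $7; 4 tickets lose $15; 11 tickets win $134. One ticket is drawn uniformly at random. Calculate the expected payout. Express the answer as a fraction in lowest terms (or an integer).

798/25 dollars

E[payout] = (6/50)·(-10) + (6/50)·11 + (15/50)·8 + (8/50)·7 + (4/50)·(-15) + (11/50)·134 = 798/25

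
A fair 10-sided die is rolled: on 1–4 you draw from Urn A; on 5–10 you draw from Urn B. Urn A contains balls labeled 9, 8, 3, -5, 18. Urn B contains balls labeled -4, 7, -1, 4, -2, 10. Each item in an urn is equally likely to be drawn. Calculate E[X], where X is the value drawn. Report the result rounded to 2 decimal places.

E[X | Urn A] = (9 + 8 + 3 − 5 + 18)/5 = 33/5
E[X | Urn B] = (-4 + 7 − 1 + 4 − 2 + 10)/6 = 7/3
E[X] = (2/5)·33/5 + (3/5)·7/3 = 101/25 ≈ 4.04

4.04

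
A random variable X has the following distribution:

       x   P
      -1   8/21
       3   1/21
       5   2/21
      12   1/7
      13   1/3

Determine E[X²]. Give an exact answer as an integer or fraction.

1682/21

E[X²] = (8/21)·1 + (1/21)·9 + (2/21)·25 + (1/7)·144 + (1/3)·169
     = 1682/21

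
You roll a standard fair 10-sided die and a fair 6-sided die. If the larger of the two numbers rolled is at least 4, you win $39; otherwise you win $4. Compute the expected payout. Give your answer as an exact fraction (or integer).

E[payout] = (3/20)·4 + (17/20)·39 = 135/4

135/4 dollars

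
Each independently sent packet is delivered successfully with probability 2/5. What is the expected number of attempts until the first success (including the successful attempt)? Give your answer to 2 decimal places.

2.50

For a geometric distribution, E[trials] = 1/p = 1/(2/5) = 5/2.
≈ 2.50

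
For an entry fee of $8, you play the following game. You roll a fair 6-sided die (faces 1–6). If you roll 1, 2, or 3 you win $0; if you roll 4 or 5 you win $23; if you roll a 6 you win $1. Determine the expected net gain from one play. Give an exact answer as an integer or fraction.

E[payout] = (1/2)·0 + (1/6)·1 + (1/3)·23 = 47/6
Expected profit = 47/6 − 8 = -1/6

-1/6 dollars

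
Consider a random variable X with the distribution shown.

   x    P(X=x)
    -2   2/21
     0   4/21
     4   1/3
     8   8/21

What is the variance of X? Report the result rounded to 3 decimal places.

E[X] = (2/21)·(-2) + (4/21)·0 + (1/3)·4 + (8/21)·8 = 88/21
E[X²] = (2/21)·4 + (4/21)·0 + (1/3)·16 + (8/21)·64 = 632/21
Var(X) = 632/21 − (88/21)² = 5528/441 ≈ 12.535

12.535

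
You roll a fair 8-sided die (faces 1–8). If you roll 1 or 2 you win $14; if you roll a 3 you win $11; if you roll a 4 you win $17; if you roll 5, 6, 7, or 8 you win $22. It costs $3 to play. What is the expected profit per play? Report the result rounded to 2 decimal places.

E[payout] = (1/8)·11 + (1/4)·14 + (1/8)·17 + (1/2)·22 = 18
Expected profit = 18 − 3 = 15 ≈ $15.00

$15.00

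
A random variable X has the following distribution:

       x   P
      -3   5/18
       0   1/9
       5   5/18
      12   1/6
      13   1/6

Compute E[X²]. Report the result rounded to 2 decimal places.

E[X²] = (5/18)·9 + (1/9)·0 + (5/18)·25 + (1/6)·144 + (1/6)·169
     = 1109/18 ≈ 61.61

61.61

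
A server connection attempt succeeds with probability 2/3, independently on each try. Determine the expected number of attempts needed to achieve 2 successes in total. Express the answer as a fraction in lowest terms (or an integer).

By linearity (sum of 2 independent geometric waits), E[trials] = 2/p = 2/(2/3) = 3.

3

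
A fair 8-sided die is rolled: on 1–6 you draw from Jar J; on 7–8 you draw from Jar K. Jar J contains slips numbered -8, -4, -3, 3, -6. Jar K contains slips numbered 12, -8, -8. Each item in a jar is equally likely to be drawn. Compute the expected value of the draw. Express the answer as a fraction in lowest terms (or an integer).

-91/30

E[X | Jar J] = (-8 − 4 − 3 + 3 − 6)/5 = -18/5
E[X | Jar K] = (12 − 8 − 8)/3 = -4/3
E[X] = (3/4)·(-18/5) + (1/4)·(-4/3) = -91/30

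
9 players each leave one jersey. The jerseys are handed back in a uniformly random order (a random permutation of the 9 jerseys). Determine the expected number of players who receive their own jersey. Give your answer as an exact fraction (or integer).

Let Xᵢ = 1 if person i gets their own jersey. For each i, P(Xᵢ=1) = 1/9.
By linearity of expectation, E[X₁+…+X_9] = 9·(1/9) = 1.

1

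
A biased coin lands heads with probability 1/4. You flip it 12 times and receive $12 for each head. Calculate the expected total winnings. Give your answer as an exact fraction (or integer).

E[#heads] = 12·1/4 = 3 (linearity over flips).
E[winnings] = 12·3 = 36.

$36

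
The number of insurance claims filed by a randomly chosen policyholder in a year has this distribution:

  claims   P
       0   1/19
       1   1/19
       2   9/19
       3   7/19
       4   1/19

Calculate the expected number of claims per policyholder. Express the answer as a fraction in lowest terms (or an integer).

E[X] = (1/19)·0 + (1/19)·1 + (9/19)·2 + (7/19)·3 + (1/19)·4
     = 44/19

44/19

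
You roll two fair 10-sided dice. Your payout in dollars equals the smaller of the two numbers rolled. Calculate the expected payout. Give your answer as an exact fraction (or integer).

77/20 dollars

Distribution of the smaller of the two numbers rolled: 1 w.p. 19/100, 2 w.p. 17/100, 3 w.p. 3/20, 4 w.p. 13/100, 5 w.p. 11/100, 6 w.p. 9/100, …
E[payout] = (19/100)·1 + (17/100)·2 + (3/20)·3 + (13/100)·4 + (11/100)·5 + (9/100)·6 + (7/100)·7 + (1/20)·8 + (3/100)·9 + (1/100)·10 = 77/20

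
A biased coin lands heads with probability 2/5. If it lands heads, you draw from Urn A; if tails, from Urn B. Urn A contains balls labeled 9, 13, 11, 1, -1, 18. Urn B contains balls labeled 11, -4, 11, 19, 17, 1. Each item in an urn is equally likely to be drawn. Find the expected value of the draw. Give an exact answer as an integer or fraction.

89/10

E[X | Urn A] = (9 + 13 + 11 + 1 − 1 + 18)/6 = 17/2
E[X | Urn B] = (11 − 4 + 11 + 19 + 17 + 1)/6 = 55/6
E[X] = (2/5)·17/2 + (3/5)·55/6 = 89/10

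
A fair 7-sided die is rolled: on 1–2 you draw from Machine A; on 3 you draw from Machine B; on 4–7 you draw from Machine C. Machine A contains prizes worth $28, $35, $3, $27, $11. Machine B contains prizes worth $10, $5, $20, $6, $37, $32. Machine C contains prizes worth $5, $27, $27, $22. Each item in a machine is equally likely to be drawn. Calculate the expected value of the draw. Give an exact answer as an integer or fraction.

302/15 dollars

E[X | Machine A] = (28 + 35 + 3 + 27 + 11)/5 = 104/5
E[X | Machine B] = (10 + 5 + 20 + 6 + 37 + 32)/6 = 55/3
E[X | Machine C] = (5 + 27 + 27 + 22)/4 = 81/4
E[X] = (2/7)·104/5 + (1/7)·55/3 + (4/7)·81/4 = 302/15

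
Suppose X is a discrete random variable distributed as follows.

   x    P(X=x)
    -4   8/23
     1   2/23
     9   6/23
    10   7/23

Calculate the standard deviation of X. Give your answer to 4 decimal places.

E[X] = 94/23, E[X²] = 1316/23
Var(X) = E[X²] − (E[X])² = 1316/23 − 8836/529 = 21432/529
SD(X) = √(21432/529) ≈ 6.3651

6.3651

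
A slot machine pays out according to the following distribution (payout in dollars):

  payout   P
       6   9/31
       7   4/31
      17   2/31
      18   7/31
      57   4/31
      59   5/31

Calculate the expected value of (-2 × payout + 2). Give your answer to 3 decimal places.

E[-2x+2] = (9/31)·(-10) + (4/31)·(-12) + (2/31)·(-32) + (7/31)·(-34) + (4/31)·(-112) + (5/31)·(-116)
     = -1468/31 ≈ -47.355

-47.355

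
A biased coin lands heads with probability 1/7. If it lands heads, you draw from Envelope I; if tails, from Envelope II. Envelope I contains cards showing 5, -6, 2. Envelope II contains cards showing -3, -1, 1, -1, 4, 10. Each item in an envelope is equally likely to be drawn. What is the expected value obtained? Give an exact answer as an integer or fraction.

E[X | Envelope I] = (5 − 6 + 2)/3 = 1/3
E[X | Envelope II] = (-3 − 1 + 1 − 1 + 4 + 10)/6 = 5/3
E[X] = (1/7)·1/3 + (6/7)·5/3 = 31/21

31/21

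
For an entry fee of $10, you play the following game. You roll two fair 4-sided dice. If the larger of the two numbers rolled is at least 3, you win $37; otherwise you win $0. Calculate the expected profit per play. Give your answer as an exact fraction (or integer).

71/4 dollars

E[payout] = (1/4)·0 + (3/4)·37 = 111/4
Expected profit = 111/4 − 10 = 71/4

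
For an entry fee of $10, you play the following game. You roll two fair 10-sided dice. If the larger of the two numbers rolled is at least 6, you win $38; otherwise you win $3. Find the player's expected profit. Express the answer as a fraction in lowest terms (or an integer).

77/4 dollars

E[payout] = (1/4)·3 + (3/4)·38 = 117/4
Expected profit = 117/4 − 10 = 77/4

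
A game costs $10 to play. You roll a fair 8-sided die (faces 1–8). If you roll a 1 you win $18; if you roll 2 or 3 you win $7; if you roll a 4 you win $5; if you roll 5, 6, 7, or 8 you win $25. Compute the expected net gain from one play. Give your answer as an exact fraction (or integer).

57/8 dollars

E[payout] = (1/8)·5 + (1/4)·7 + (1/8)·18 + (1/2)·25 = 137/8
Expected profit = 137/8 − 10 = 57/8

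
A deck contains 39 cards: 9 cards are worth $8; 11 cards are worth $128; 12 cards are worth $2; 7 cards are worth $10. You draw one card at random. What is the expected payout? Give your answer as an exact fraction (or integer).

E[payout] = (9/39)·8 + (11/39)·128 + (12/39)·2 + (7/39)·10 = 1574/39

1574/39 dollars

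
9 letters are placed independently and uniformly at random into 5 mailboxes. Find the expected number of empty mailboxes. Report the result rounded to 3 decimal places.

Let Xⱼ=1 if mailbox j is empty. P(Xⱼ=1) = ((5-1)/5)^9 = 262144/1953125.
By linearity, E[#empty] = 5·262144/1953125 = 262144/390625.
≈ 0.671

0.671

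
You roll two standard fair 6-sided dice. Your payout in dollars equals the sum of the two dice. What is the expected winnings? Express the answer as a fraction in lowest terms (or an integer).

Distribution of the sum of the two dice: 2 w.p. 1/36, 3 w.p. 1/18, 4 w.p. 1/12, 5 w.p. 1/9, 6 w.p. 5/36, 7 w.p. 1/6, …
E[payout] = (1/36)·2 + (1/18)·3 + (1/12)·4 + (1/9)·5 + (5/36)·6 + (1/6)·7 + (5/36)·8 + (1/9)·9 + (1/12)·10 + (1/18)·11 + (1/36)·12 = 7

$7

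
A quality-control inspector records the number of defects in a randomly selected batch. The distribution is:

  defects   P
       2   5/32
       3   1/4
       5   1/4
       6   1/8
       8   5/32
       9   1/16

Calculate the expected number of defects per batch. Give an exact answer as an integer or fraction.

39/8

E[X] = (5/32)·2 + (1/4)·3 + (1/4)·5 + (1/8)·6 + (5/32)·8 + (1/16)·9
     = 39/8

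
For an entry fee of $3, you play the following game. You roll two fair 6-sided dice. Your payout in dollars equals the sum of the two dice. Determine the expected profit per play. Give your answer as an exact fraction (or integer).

$4

Distribution of the sum of the two dice: 2 w.p. 1/36, 3 w.p. 1/18, 4 w.p. 1/12, 5 w.p. 1/9, 6 w.p. 5/36, 7 w.p. 1/6, …
E[payout] = (1/36)·2 + (1/18)·3 + (1/12)·4 + (1/9)·5 + (5/36)·6 + (1/6)·7 + (5/36)·8 + (1/9)·9 + (1/12)·10 + (1/18)·11 + (1/36)·12 = 7
Expected profit = 7 − 3 = 4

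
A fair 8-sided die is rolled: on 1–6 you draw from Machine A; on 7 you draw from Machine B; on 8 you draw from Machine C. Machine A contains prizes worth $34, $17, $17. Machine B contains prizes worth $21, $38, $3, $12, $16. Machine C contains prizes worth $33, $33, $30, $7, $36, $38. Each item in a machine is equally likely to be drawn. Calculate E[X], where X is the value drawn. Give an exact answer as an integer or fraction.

367/16 dollars

E[X | Machine A] = (34 + 17 + 17)/3 = 68/3
E[X | Machine B] = (21 + 38 + 3 + 12 + 16)/5 = 18
E[X | Machine C] = (33 + 33 + 30 + 7 + 36 + 38)/6 = 59/2
E[X] = (3/4)·68/3 + (1/8)·18 + (1/8)·59/2 = 367/16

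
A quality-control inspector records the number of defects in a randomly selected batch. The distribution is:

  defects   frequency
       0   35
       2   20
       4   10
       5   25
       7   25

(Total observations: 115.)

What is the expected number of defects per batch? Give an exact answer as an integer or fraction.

Total = 115, so P(defects=0) = 35/115, etc.
E[X] = (7/23)·0 + (4/23)·2 + (2/23)·4 + (5/23)·5 + (5/23)·7
     = 76/23

76/23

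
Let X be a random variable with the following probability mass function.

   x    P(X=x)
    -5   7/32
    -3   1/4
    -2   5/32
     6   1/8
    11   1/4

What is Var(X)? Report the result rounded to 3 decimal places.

E[X] = (7/32)·(-5) + (1/4)·(-3) + (5/32)·(-2) + (1/8)·6 + (1/4)·11 = 43/32
E[X²] = (7/32)·25 + (1/4)·9 + (5/32)·4 + (1/8)·36 + (1/4)·121 = 1379/32
Var(X) = 1379/32 − (43/32)² = 42279/1024 ≈ 41.288

41.288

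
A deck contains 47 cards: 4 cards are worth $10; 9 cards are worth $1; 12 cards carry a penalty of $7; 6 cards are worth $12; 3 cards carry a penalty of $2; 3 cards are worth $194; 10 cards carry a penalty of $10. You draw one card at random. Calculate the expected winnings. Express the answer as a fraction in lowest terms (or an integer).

513/47 dollars

E[payout] = (4/47)·10 + (9/47)·1 + (12/47)·(-7) + (6/47)·12 + (3/47)·(-2) + (3/47)·194 + (10/47)·(-10) = 513/47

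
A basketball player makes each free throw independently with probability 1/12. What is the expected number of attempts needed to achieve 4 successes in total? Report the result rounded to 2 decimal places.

By linearity (sum of 4 independent geometric waits), E[trials] = 4/p = 4/(1/12) = 48.
≈ 48.00

48.00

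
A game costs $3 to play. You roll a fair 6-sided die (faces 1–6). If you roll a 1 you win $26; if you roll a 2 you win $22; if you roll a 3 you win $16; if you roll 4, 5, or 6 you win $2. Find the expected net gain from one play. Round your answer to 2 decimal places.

$8.67

E[payout] = (1/2)·2 + (1/6)·16 + (1/6)·22 + (1/6)·26 = 35/3
Expected profit = 35/3 − 3 = 26/3 ≈ $8.67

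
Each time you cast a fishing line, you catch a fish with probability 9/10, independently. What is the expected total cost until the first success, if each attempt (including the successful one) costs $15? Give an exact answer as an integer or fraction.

E[#attempts] = 1/p = 10/9; E[cost] = 15·10/9 = 50/3.

50/3 dollars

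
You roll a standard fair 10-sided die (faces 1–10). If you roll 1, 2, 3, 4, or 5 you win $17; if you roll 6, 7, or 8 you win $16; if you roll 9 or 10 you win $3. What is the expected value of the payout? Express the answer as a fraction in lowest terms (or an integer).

E[payout] = (1/5)·3 + (3/10)·16 + (1/2)·17 = 139/10

139/10 dollars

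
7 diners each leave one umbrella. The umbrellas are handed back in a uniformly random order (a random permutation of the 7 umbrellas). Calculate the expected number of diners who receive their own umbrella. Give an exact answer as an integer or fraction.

Let Xᵢ = 1 if person i gets their own umbrella. For each i, P(Xᵢ=1) = 1/7.
By linearity of expectation, E[X₁+…+X_7] = 7·(1/7) = 1.

1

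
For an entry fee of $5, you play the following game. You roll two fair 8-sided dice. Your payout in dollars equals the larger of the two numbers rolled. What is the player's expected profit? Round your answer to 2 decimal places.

$0.81

Distribution of the larger of the two numbers rolled: 1 w.p. 1/64, 2 w.p. 3/64, 3 w.p. 5/64, 4 w.p. 7/64, 5 w.p. 9/64, 6 w.p. 11/64, …
E[payout] = (1/64)·1 + (3/64)·2 + (5/64)·3 + (7/64)·4 + (9/64)·5 + (11/64)·6 + (13/64)·7 + (15/64)·8 = 93/16
Expected profit = 93/16 − 5 = 13/16 ≈ $0.81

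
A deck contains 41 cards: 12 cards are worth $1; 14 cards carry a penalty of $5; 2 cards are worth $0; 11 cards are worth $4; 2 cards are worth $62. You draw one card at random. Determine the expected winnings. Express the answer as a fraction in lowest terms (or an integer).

E[payout] = (12/41)·1 + (14/41)·(-5) + (2/41)·0 + (11/41)·4 + (2/41)·62 = 110/41

110/41 dollars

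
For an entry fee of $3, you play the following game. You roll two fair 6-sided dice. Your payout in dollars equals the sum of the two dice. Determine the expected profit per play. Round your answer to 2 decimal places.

$4.00

Distribution of the sum of the two dice: 2 w.p. 1/36, 3 w.p. 1/18, 4 w.p. 1/12, 5 w.p. 1/9, 6 w.p. 5/36, 7 w.p. 1/6, …
E[payout] = (1/36)·2 + (1/18)·3 + (1/12)·4 + (1/9)·5 + (5/36)·6 + (1/6)·7 + (5/36)·8 + (1/9)·9 + (1/12)·10 + (1/18)·11 + (1/36)·12 = 7
Expected profit = 7 − 3 = 4 ≈ $4.00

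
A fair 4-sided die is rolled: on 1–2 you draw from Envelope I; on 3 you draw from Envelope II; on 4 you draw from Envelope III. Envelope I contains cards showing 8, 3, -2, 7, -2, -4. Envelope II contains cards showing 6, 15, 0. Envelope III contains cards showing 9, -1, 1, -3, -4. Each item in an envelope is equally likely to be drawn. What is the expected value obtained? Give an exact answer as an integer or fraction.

161/60

E[X | Envelope I] = (8 + 3 − 2 + 7 − 2 − 4)/6 = 5/3
E[X | Envelope II] = (6 + 15 + 0)/3 = 7
E[X | Envelope III] = (9 − 1 + 1 − 3 − 4)/5 = 2/5
E[X] = (1/2)·5/3 + (1/4)·7 + (1/4)·2/5 = 161/60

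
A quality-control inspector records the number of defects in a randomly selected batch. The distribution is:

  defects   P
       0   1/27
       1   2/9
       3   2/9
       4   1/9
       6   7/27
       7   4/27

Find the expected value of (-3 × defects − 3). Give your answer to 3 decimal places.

-14.778

E[-3x-3] = (1/27)·(-3) + (2/9)·(-6) + (2/9)·(-12) + (1/9)·(-15) + (7/27)·(-21) + (4/27)·(-24)
     = -133/9 ≈ -14.778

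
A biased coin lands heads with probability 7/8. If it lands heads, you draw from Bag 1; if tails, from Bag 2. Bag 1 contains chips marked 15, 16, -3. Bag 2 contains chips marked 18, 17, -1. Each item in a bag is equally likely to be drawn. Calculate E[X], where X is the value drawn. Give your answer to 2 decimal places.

9.58

E[X | Bag 1] = (15 + 16 − 3)/3 = 28/3
E[X | Bag 2] = (18 + 17 − 1)/3 = 34/3
E[X] = (7/8)·28/3 + (1/8)·34/3 = 115/12 ≈ 9.58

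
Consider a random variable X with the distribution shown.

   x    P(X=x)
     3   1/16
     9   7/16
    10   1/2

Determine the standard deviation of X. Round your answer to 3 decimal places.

E[X] = 73/8, E[X²] = 86
Var(X) = E[X²] − (E[X])² = 86 − 5329/64 = 175/64
SD(X) = √(175/64) ≈ 1.654

1.654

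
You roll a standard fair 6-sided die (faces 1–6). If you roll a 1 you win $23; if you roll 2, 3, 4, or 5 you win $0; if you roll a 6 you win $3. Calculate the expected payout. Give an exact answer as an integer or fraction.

E[payout] = (2/3)·0 + (1/6)·3 + (1/6)·23 = 13/3

13/3 dollars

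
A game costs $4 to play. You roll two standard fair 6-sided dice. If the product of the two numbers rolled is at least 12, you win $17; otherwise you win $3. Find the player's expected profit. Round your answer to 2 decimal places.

E[payout] = (19/36)·3 + (17/36)·17 = 173/18
Expected profit = 173/18 − 4 = 101/18 ≈ $5.61

$5.61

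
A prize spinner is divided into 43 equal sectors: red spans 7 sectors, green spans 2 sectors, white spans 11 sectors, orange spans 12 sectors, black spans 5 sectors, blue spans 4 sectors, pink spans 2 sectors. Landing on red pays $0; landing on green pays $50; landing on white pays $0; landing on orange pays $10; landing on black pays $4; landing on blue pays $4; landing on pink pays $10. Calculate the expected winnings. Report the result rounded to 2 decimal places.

$6.42

E[payout] = (7/43)·0 + (2/43)·50 + (11/43)·0 + (12/43)·10 + (5/43)·4 + (4/43)·4 + (2/43)·10 = 276/43
≈ $6.42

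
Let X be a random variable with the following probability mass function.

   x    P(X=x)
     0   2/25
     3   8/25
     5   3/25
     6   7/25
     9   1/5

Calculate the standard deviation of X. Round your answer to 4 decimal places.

2.5997

E[X] = 126/25, E[X²] = 804/25
Var(X) = E[X²] − (E[X])² = 804/25 − 15876/625 = 4224/625
SD(X) = √(4224/625) ≈ 2.5997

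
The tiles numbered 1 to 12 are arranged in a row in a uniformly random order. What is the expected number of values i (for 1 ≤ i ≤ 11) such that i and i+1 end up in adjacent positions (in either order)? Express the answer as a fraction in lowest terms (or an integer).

11/6

For each i ∈ {1,…,11}, let Xᵢ = 1 if i and i+1 are adjacent. P(Xᵢ=1) = 2·(12−1)!/12! = 2/12.
By linearity, E[ΣXᵢ] = (11)·(2/12) = 11/6.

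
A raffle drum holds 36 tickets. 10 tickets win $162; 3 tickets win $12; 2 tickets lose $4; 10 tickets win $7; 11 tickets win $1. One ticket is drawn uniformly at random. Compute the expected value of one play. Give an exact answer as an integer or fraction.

E[payout] = (10/36)·162 + (3/36)·12 + (2/36)·(-4) + (10/36)·7 + (11/36)·1 = 1729/36

1729/36 dollars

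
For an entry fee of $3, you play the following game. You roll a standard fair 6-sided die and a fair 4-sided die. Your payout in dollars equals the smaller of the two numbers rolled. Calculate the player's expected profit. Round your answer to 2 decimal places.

-$0.92

Distribution of the smaller of the two numbers rolled: 1 w.p. 3/8, 2 w.p. 7/24, 3 w.p. 5/24, 4 w.p. 1/8
E[payout] = (3/8)·1 + (7/24)·2 + (5/24)·3 + (1/8)·4 = 25/12
Expected profit = 25/12 − 3 = -11/12 ≈ -$0.92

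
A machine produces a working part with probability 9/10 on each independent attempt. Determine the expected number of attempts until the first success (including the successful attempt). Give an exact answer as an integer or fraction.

10/9

For a geometric distribution, E[trials] = 1/p = 1/(9/10) = 10/9.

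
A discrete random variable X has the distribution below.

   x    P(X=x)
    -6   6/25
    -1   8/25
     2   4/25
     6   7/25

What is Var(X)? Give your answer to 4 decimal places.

19.6224

E[X] = (6/25)·(-6) + (8/25)·(-1) + (4/25)·2 + (7/25)·6 = 6/25
E[X²] = (6/25)·36 + (8/25)·1 + (4/25)·4 + (7/25)·36 = 492/25
Var(X) = 492/25 − (6/25)² = 12264/625 ≈ 19.6224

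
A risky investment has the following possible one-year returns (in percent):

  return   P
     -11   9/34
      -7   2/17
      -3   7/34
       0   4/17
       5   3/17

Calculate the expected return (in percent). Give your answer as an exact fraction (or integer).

E[X] = (9/34)·(-11) + (2/17)·(-7) + (7/34)·(-3) + (4/17)·0 + (3/17)·5
     = -59/17

-59/17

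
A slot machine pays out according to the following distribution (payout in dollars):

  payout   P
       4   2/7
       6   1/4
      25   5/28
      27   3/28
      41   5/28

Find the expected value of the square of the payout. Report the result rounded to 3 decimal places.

503.464

E[X²] = (2/7)·16 + (1/4)·36 + (5/28)·625 + (3/28)·729 + (5/28)·1681
     = 14097/28 ≈ 503.464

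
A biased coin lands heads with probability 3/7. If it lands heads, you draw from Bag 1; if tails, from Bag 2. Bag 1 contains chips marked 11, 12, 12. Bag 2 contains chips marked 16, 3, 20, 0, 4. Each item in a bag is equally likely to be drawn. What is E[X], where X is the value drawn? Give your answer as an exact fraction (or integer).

E[X | Bag 1] = (11 + 12 + 12)/3 = 35/3
E[X | Bag 2] = (16 + 3 + 20 + 0 + 4)/5 = 43/5
E[X] = (3/7)·35/3 + (4/7)·43/5 = 347/35

347/35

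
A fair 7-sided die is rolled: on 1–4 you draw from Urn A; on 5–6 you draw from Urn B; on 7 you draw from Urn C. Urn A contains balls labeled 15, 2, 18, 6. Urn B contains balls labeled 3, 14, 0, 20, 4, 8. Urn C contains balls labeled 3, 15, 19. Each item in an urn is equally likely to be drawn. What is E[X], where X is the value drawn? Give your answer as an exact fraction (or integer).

209/21

E[X | Urn A] = (15 + 2 + 18 + 6)/4 = 41/4
E[X | Urn B] = (3 + 14 + 0 + 20 + 4 + 8)/6 = 49/6
E[X | Urn C] = (3 + 15 + 19)/3 = 37/3
E[X] = (4/7)·41/4 + (2/7)·49/6 + (1/7)·37/3 = 209/21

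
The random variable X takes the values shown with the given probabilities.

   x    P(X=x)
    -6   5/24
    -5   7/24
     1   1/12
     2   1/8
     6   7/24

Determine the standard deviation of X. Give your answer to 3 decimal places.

5.048

E[X] = -5/8, E[X²] = 207/8
Var(X) = E[X²] − (E[X])² = 207/8 − 25/64 = 1631/64
SD(X) = √(1631/64) ≈ 5.048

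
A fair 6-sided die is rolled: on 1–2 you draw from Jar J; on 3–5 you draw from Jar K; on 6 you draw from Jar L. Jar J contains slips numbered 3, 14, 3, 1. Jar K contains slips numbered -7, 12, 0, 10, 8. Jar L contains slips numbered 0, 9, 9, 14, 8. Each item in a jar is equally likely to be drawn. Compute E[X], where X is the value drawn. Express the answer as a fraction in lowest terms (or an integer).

E[X | Jar J] = (3 + 14 + 3 + 1)/4 = 21/4
E[X | Jar K] = (-7 + 12 + 0 + 10 + 8)/5 = 23/5
E[X | Jar L] = (0 + 9 + 9 + 14 + 8)/5 = 8
E[X] = (1/3)·21/4 + (1/2)·23/5 + (1/6)·8 = 323/60

323/60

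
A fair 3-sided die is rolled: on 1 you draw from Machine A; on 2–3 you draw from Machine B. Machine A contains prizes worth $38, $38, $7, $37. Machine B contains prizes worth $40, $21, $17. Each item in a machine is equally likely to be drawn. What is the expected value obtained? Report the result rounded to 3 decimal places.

E[X | Machine A] = (38 + 38 + 7 + 37)/4 = 30
E[X | Machine B] = (40 + 21 + 17)/3 = 26
E[X] = (1/3)·30 + (2/3)·26 = 82/3 ≈ 27.333

$27.333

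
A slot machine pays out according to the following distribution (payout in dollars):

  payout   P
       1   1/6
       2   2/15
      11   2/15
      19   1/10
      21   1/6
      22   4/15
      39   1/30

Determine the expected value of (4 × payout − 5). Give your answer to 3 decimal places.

E[4x-5] = (1/6)·(-1) + (2/15)·3 + (2/15)·39 + (1/10)·71 + (1/6)·79 + (4/15)·83 + (1/30)·151
     = 793/15 ≈ 52.867

52.867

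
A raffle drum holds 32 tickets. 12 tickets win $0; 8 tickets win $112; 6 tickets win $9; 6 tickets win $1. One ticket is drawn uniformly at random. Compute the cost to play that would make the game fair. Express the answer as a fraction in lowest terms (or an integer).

E[payout] = (12/32)·0 + (8/32)·112 + (6/32)·9 + (6/32)·1 = 239/8
Fair fee = E[payout] = 239/8

239/8 dollars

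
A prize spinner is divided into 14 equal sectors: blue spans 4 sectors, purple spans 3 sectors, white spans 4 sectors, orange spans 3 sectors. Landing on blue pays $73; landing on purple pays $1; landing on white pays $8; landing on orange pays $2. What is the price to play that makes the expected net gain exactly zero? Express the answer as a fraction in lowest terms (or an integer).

333/14 dollars

E[payout] = (4/14)·73 + (3/14)·1 + (4/14)·8 + (3/14)·2 = 333/14
Fair fee = E[payout] = 333/14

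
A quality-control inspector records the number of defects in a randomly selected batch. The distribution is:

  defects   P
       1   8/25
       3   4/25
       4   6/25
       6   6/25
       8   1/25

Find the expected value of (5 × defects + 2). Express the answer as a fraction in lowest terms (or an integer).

98/5

E[5x+2] = (8/25)·7 + (4/25)·17 + (6/25)·22 + (6/25)·32 + (1/25)·42
     = 98/5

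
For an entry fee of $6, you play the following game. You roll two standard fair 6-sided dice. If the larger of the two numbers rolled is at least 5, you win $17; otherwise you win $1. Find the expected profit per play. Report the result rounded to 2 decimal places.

$3.89

E[payout] = (4/9)·1 + (5/9)·17 = 89/9
Expected profit = 89/9 − 6 = 35/9 ≈ $3.89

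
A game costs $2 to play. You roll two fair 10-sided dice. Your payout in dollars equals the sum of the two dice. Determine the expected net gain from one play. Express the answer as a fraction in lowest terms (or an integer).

$9

Distribution of the sum of the two dice: 2 w.p. 1/100, 3 w.p. 1/50, 4 w.p. 3/100, 5 w.p. 1/25, 6 w.p. 1/20, 7 w.p. 3/50, …
E[payout] = (1/100)·2 + (1/50)·3 + (3/100)·4 + (1/25)·5 + (1/20)·6 + (3/50)·7 + (7/100)·8 + (2/25)·9 + (9/100)·10 + (1/10)·11 + (9/100)·12 + (2/25)·13 + (7/100)·14 + (3/50)·15 + (1/20)·16 + (1/25)·17 + (3/100)·18 + (1/50)·19 + (1/100)·20 = 11
Expected profit = 11 − 2 = 9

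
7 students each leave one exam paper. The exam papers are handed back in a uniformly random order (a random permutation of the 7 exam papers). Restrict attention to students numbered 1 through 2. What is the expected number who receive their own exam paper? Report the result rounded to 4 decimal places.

Let Xᵢ = 1 if person i gets their own exam paper. For each i, P(Xᵢ=1) = 1/7.
By linearity of expectation, E[X₁+…+X_2] = 2·(1/7) = 2/7.
≈ 0.2857

0.2857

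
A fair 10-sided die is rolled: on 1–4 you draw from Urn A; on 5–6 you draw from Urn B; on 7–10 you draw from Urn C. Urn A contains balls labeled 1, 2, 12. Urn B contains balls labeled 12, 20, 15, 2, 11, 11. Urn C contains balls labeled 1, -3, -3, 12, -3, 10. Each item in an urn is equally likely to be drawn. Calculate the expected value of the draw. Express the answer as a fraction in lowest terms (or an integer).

E[X | Urn A] = (1 + 2 + 12)/3 = 5
E[X | Urn B] = (12 + 20 + 15 + 2 + 11 + 11)/6 = 71/6
E[X | Urn C] = (1 − 3 − 3 + 12 − 3 + 10)/6 = 7/3
E[X] = (2/5)·5 + (1/5)·71/6 + (2/5)·7/3 = 53/10

53/10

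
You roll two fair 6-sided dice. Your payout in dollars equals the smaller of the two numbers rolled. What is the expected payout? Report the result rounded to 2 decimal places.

Distribution of the smaller of the two numbers rolled: 1 w.p. 11/36, 2 w.p. 1/4, 3 w.p. 7/36, 4 w.p. 5/36, 5 w.p. 1/12, 6 w.p. 1/36
E[payout] = (11/36)·1 + (1/4)·2 + (7/36)·3 + (5/36)·4 + (1/12)·5 + (1/36)·6 = 91/36
≈ $2.53

$2.53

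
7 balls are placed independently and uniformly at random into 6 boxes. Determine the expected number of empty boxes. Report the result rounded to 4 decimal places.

Let Xⱼ=1 if box j is empty. P(Xⱼ=1) = ((6-1)/6)^7 = 78125/279936.
By linearity, E[#empty] = 6·78125/279936 = 78125/46656.
≈ 1.6745

1.6745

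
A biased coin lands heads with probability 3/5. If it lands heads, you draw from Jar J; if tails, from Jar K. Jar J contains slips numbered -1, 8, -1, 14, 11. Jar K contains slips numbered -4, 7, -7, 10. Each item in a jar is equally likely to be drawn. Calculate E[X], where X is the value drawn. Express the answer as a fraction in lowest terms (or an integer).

108/25

E[X | Jar J] = (-1 + 8 − 1 + 14 + 11)/5 = 31/5
E[X | Jar K] = (-4 + 7 − 7 + 10)/4 = 3/2
E[X] = (3/5)·31/5 + (2/5)·3/2 = 108/25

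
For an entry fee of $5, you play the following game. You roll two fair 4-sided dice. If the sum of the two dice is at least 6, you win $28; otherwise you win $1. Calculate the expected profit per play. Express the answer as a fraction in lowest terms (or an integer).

49/8 dollars

E[payout] = (5/8)·1 + (3/8)·28 = 89/8
Expected profit = 89/8 − 5 = 49/8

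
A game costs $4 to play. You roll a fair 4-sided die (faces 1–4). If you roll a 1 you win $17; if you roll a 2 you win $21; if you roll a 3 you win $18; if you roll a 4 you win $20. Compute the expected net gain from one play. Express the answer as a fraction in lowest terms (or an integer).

E[payout] = (1/4)·17 + (1/4)·18 + (1/4)·20 + (1/4)·21 = 19
Expected profit = 19 − 4 = 15

$15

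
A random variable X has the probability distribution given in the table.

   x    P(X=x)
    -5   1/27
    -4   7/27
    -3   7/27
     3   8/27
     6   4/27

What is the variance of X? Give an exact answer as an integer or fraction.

E[X] = (1/27)·(-5) + (7/27)·(-4) + (7/27)·(-3) + (8/27)·3 + (4/27)·6 = -2/9
E[X²] = (1/27)·25 + (7/27)·16 + (7/27)·9 + (8/27)·9 + (4/27)·36 = 416/27
Var(X) = 416/27 − (-2/9)² = 1244/81

1244/81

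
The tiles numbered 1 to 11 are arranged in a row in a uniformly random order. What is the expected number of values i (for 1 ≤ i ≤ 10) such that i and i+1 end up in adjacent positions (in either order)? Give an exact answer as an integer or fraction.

For each i ∈ {1,…,10}, let Xᵢ = 1 if i and i+1 are adjacent. P(Xᵢ=1) = 2·(11−1)!/11! = 2/11.
By linearity, E[ΣXᵢ] = (10)·(2/11) = 20/11.

20/11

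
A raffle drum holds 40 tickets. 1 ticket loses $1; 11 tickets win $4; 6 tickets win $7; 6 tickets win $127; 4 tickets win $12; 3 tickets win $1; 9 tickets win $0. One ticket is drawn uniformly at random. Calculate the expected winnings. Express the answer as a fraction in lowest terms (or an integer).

449/20 dollars

E[payout] = (1/40)·(-1) + (11/40)·4 + (6/40)·7 + (6/40)·127 + (4/40)·12 + (3/40)·1 + (9/40)·0 = 449/20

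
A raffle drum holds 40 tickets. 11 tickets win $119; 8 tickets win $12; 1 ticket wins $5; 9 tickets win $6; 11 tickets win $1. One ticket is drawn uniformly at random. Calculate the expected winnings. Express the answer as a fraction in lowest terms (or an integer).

E[payout] = (11/40)·119 + (8/40)·12 + (1/40)·5 + (9/40)·6 + (11/40)·1 = 295/8

295/8 dollars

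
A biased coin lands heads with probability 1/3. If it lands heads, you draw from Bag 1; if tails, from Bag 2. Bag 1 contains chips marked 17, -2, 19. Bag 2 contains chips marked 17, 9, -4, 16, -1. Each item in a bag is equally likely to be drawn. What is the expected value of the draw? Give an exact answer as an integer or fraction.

392/45

E[X | Bag 1] = (17 − 2 + 19)/3 = 34/3
E[X | Bag 2] = (17 + 9 − 4 + 16 − 1)/5 = 37/5
E[X] = (1/3)·34/3 + (2/3)·37/5 = 392/45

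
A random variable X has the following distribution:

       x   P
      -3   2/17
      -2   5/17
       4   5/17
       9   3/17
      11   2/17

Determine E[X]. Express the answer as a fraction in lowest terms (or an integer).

E[X] = (2/17)·(-3) + (5/17)·(-2) + (5/17)·4 + (3/17)·9 + (2/17)·11
     = 53/17

53/17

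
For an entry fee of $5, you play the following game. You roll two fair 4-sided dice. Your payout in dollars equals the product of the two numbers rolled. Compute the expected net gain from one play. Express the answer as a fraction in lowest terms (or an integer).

Distribution of the product of the two numbers rolled: 1 w.p. 1/16, 2 w.p. 1/8, 3 w.p. 1/8, 4 w.p. 3/16, 6 w.p. 1/8, 8 w.p. 1/8, …
E[payout] = (1/16)·1 + (1/8)·2 + (1/8)·3 + (3/16)·4 + (1/8)·6 + (1/8)·8 + (1/16)·9 + (1/8)·12 + (1/16)·16 = 25/4
Expected profit = 25/4 − 5 = 5/4

5/4 dollars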